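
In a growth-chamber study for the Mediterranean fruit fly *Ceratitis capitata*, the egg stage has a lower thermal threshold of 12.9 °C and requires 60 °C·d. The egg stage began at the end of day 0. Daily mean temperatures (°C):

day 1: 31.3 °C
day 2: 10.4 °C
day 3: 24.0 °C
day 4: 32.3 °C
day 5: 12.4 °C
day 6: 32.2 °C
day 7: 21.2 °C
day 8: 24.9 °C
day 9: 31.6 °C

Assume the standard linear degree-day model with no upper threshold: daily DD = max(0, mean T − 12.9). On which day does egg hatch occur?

Daily DD above 12.9 °C: 18.4, 0.0, 11.1, 19.4, 0.0, 19.3, 8.3, 12.0, 18.7.
Cumulative: 18.4, 18.4, 29.5, 48.9, 48.9, 68.2, 76.5, 88.5, 107.2.
The total first reaches 60 DD on day 6.

day 6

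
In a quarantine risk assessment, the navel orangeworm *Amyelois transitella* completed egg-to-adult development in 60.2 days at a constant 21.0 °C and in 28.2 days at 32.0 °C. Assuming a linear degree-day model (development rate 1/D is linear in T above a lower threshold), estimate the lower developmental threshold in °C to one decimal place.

11.3 °C

Linear rate model ⇒ the product D·(T − T_b) is constant across temperatures.
60.2·(21.0 − T_b) = 28.2·(32.0 − T_b)
T_b = (60.2·21.0 − 28.2·32.0) / (60.2 − 28.2) = 361.80 / 32.0 = 11.306 °C ≈ 11.3 °C.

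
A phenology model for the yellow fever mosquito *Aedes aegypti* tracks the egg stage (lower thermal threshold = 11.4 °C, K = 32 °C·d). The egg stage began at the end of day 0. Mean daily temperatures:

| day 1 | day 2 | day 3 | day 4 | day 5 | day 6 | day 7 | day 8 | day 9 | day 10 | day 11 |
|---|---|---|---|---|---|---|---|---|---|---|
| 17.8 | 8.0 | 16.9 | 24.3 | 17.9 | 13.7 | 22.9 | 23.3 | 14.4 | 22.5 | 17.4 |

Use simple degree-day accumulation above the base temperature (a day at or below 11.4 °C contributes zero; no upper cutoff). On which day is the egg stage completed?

day 6

Daily DD above 11.4 °C: 6.4, 0.0, 5.5, 12.9, 6.5, 2.3, 11.5, 11.9, 3.0, 11.1, 6.0.
Cumulative: 6.4, 6.4, 11.9, 24.8, 31.3, 33.6, 45.1, 57.0, 60.0, 71.1, 77.1.
The total first reaches 32 DD on day 6.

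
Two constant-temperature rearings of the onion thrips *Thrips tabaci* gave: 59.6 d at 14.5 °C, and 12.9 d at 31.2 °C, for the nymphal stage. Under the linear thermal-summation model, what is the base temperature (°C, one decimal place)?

Equal thermal constants: D₁(T₁ − T_b) = D₂(T₂ − T_b).
59.6·(14.5 − T_b) = 12.9·(31.2 − T_b)
T_b = (59.6·14.5 − 12.9·31.2) / (59.6 − 12.9) = 461.72 / 46.7 = 9.887 °C ≈ 9.9 °C.

9.9 °C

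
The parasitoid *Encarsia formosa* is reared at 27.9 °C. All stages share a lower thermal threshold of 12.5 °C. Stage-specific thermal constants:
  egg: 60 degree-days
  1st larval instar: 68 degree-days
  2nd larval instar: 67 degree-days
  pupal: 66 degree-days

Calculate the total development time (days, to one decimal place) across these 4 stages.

16.9 days

Daily accumulation at 27.9 °C = 27.9 − 12.5 = 15.4 DD/day.
Total K = 60 + 68 + 67 + 66 = 261 DD.
Total duration = 261 / 15.4 = 16.948 ≈ 16.9 days.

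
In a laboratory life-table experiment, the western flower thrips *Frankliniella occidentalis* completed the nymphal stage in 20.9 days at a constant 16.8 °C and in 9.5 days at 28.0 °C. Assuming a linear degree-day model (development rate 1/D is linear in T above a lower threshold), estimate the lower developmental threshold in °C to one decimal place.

7.5 °C

Linear rate model ⇒ the product D·(T − T_b) is constant across temperatures.
20.9·(16.8 − T_b) = 9.5·(28.0 − T_b)
T_b = (20.9·16.8 − 9.5·28.0) / (20.9 − 9.5) = 85.12 / 11.4 = 7.467 °C ≈ 7.5 °C.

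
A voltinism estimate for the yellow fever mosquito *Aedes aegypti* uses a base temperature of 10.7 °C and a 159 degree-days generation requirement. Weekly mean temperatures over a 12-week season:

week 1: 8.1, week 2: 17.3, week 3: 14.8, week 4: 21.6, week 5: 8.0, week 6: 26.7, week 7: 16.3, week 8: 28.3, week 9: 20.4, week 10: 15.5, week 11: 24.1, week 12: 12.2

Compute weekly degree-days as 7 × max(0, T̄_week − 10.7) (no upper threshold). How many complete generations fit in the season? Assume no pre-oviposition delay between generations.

3 generations

Weekly DD (7 × max(0, T̄ − 10.7)): 0.0, 46.2, 28.7, 76.3, 0.0, 112.0, 39.2, 123.2, 67.9, 33.6, 93.8, 10.5.
Season total = 631.4 DD.
Complete generations = ⌊631.4 / 159⌋ = 3.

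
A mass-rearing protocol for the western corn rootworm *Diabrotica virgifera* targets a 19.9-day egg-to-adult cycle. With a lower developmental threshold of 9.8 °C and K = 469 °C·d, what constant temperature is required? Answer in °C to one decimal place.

Required daily accumulation = 469 / 19.9 = 23.568 DD/day.
T = T_base + 23.568 = 9.8 + 23.568 = 33.368 ≈ 33.4 °C.

33.4 °C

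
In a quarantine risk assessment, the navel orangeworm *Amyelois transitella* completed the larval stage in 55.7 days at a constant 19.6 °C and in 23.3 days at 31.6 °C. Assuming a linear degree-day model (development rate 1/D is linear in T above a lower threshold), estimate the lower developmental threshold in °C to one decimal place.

11.0 °C

Equal thermal constants: D₁(T₁ − T_b) = D₂(T₂ − T_b).
55.7·(19.6 − T_b) = 23.3·(31.6 − T_b)
T_b = (55.7·19.6 − 23.3·31.6) / (55.7 − 23.3) = 355.44 / 32.4 = 10.970 °C ≈ 11.0 °C.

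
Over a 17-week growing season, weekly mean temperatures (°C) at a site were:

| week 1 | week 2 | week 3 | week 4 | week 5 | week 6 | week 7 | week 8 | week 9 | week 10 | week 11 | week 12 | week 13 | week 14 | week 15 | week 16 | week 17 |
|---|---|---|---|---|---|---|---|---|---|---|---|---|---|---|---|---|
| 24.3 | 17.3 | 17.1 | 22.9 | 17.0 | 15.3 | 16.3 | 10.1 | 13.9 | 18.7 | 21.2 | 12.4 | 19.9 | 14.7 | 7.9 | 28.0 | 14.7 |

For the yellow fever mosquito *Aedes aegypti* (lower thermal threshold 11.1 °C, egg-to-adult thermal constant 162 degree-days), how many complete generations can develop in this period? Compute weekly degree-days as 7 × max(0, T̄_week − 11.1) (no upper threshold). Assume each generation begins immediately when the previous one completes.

4 generations

Weekly DD (7 × max(0, T̄ − 11.1)): 92.4, 43.4, 42.0, 82.6, 41.3, 29.4, 36.4, 0.0, 19.6, 53.2, 70.7, 9.1, 61.6, 25.2, 0.0, 118.3, 25.2.
Season total = 750.4 DD.
Complete generations = ⌊750.4 / 162⌋ = 4.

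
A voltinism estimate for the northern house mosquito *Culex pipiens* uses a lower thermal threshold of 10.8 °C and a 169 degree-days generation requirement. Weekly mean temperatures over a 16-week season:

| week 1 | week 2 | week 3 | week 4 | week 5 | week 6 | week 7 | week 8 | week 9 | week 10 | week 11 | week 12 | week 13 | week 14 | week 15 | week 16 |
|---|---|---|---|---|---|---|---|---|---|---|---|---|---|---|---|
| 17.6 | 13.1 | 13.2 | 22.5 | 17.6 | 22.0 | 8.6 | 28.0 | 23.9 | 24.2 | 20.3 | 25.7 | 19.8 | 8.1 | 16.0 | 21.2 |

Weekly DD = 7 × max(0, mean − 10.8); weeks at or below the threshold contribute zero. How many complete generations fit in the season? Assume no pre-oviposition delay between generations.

5 generations

Weekly DD (7 × max(0, T̄ − 10.8)): 47.6, 16.1, 16.8, 81.9, 47.6, 78.4, 0.0, 120.4, 91.7, 93.8, 66.5, 104.3, 63.0, 0.0, 36.4, 72.8.
Season total = 937.3 DD.
Complete generations = ⌊937.3 / 169⌋ = 5.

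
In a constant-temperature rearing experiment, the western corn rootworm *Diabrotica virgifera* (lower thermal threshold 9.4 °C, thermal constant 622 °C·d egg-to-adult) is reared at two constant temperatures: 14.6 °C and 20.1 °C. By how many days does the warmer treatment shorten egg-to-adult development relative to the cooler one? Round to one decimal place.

At 14.6 °C: 622 / (14.6 − 9.4) = 622 / 5.2 = 119.615 d.
At 20.1 °C: 622 / (20.1 − 9.4) = 622 / 10.7 = 58.131 d.
Difference = |119.615 − 58.131| = 61.485 ≈ 61.5 days.

61.5 days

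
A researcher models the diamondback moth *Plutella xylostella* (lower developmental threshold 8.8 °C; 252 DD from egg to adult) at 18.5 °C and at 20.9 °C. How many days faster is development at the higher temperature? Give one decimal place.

5.2 days

At 18.5 °C: 252 / (18.5 − 8.8) = 252 / 9.7 = 25.979 d.
At 20.9 °C: 252 / (20.9 − 8.8) = 252 / 12.1 = 20.826 d.
Difference = |25.979 − 20.826| = 5.153 ≈ 5.2 days.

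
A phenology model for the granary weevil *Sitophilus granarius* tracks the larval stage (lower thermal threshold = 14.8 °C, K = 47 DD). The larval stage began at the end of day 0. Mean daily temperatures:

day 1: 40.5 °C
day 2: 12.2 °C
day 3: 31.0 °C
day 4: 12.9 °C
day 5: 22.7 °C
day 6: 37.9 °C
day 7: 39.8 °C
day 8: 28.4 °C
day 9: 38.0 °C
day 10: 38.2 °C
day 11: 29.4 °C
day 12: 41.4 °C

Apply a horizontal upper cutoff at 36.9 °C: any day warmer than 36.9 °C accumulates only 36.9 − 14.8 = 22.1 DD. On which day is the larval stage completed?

day 6

Daily DD above 14.8 °C (capped at 22.1): 22.1, 0.0, 16.2, 0.0, 7.9, 22.1, 22.1, 13.6, 22.1, 22.1, 14.6, 22.1.
Cumulative: 22.1, 22.1, 38.3, 38.3, 46.2, 68.3, 90.4, 104.0, 126.1, 148.2, 162.8, 184.9.
The total first reaches 47 DD on day 6.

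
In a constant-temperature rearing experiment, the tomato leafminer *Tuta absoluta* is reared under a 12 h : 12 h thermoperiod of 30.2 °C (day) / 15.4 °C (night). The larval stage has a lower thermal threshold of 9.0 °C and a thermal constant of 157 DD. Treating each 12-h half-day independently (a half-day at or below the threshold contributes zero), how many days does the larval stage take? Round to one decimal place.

Day half: max(0, 30.2 − 9.0) × 0.5 = 21.2 × 0.5 = 10.60 DD.
Night half: max(0, 15.4 − 9.0) × 0.5 = 6.4 × 0.5 = 3.20 DD.
Per 24 h: 13.80 DD/day.
Duration = 157 / 13.80 = 11.377 ≈ 11.4 days.

11.4 days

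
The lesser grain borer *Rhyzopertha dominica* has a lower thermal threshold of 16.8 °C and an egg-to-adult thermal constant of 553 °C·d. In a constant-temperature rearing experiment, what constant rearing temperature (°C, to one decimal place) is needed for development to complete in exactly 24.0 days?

Required daily accumulation = 553 / 24.0 = 23.042 DD/day.
T = T_base + 23.042 = 16.8 + 23.042 = 39.842 ≈ 39.8 °C.

39.8 °C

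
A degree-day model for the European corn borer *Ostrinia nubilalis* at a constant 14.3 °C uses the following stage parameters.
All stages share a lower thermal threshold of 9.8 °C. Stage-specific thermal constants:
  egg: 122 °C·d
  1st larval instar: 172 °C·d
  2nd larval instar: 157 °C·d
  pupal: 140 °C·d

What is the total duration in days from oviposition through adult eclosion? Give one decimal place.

131.3 days

Daily accumulation at 14.3 °C = 14.3 − 9.8 = 4.5 DD/day.
Total K = 122 + 172 + 157 + 140 = 591 DD.
Total duration = 591 / 4.5 = 131.333 ≈ 131.3 days.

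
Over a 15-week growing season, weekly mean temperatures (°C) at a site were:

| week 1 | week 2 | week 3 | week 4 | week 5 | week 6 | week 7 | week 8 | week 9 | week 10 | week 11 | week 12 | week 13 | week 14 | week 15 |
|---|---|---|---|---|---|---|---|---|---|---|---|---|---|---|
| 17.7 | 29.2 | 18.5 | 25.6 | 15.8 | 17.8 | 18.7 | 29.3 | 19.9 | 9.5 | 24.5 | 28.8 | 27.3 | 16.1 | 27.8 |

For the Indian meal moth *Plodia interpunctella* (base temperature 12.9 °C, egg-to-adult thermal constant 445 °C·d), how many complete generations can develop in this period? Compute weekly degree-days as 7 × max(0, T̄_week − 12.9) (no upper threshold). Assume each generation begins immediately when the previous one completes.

Weekly DD (7 × max(0, T̄ − 12.9)): 33.6, 114.1, 39.2, 88.9, 20.3, 34.3, 40.6, 114.8, 49.0, 0.0, 81.2, 111.3, 100.8, 22.4, 104.3.
Season total = 954.8 DD.
Complete generations = ⌊954.8 / 445⌋ = 2.

2 generations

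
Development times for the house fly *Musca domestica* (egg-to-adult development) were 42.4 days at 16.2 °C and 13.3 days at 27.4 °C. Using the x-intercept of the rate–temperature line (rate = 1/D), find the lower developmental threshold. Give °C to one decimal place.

Equal thermal constants: D₁(T₁ − T_b) = D₂(T₂ − T_b).
42.4·(16.2 − T_b) = 13.3·(27.4 − T_b)
T_b = (42.4·16.2 − 13.3·27.4) / (42.4 − 13.3) = 322.46 / 29.1 = 11.081 °C ≈ 11.1 °C.

11.1 °C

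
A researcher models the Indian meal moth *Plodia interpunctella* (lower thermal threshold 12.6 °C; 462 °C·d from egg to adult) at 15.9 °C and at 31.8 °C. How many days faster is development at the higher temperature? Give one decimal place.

At 15.9 °C: 462 / (15.9 − 12.6) = 462 / 3.3 = 140.000 d.
At 31.8 °C: 462 / (31.8 − 12.6) = 462 / 19.2 = 24.062 d.
Difference = |140.000 − 24.062| = 115.937 ≈ 115.9 days.

115.9 days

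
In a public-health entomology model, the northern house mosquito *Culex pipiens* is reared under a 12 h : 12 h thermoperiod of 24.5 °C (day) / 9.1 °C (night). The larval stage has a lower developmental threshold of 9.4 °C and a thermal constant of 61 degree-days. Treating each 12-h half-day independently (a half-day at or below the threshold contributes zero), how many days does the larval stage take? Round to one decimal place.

Day half: max(0, 24.5 − 9.4) × 0.5 = 15.1 × 0.5 = 7.55 DD.
Night half: max(0, 9.1 − 9.4) × 0.5 = 0.0 × 0.5 = 0.00 DD.
Per 24 h: 7.55 DD/day.
Duration = 61 / 7.55 = 8.079 ≈ 8.1 days.

8.1 days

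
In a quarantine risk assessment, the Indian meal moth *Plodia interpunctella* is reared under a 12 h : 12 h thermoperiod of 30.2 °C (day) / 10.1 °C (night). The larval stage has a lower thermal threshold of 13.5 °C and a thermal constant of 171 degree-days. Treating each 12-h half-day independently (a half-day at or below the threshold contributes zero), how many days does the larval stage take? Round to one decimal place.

20.5 days

Day half: max(0, 30.2 − 13.5) × 0.5 = 16.7 × 0.5 = 8.35 DD.
Night half: max(0, 10.1 − 13.5) × 0.5 = 0.0 × 0.5 = 0.00 DD.
Per 24 h: 8.35 DD/day.
Duration = 171 / 8.35 = 20.479 ≈ 20.5 days.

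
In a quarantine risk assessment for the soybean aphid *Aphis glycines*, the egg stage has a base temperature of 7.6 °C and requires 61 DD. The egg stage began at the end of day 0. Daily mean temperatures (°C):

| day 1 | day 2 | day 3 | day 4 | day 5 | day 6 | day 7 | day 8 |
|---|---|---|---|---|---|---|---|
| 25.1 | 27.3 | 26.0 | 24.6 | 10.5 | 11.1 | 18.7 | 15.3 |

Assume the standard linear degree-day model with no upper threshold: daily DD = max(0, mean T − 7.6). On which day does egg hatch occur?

day 4

Daily DD above 7.6 °C: 17.5, 19.7, 18.4, 17.0, 2.9, 3.5, 11.1, 7.7.
Cumulative: 17.5, 37.2, 55.6, 72.6, 75.5, 79.0, 90.1, 97.8.
The total first reaches 61 DD on day 4.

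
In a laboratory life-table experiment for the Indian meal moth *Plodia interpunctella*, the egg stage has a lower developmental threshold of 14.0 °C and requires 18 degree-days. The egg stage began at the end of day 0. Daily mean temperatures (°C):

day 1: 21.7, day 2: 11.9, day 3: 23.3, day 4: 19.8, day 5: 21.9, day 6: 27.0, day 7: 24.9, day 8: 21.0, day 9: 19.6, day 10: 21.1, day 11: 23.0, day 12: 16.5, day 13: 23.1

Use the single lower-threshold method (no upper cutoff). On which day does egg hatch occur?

day 4

Daily DD above 14.0 °C: 7.7, 0.0, 9.3, 5.8, 7.9, 13.0, 10.9, 7.0, 5.6, 7.1, 9.0, 2.5, 9.1.
Cumulative: 7.7, 7.7, 17.0, 22.8, 30.7, 43.7, 54.6, 61.6, 67.2, 74.3, 83.3, 85.8, 94.9.
The total first reaches 18 DD on day 4.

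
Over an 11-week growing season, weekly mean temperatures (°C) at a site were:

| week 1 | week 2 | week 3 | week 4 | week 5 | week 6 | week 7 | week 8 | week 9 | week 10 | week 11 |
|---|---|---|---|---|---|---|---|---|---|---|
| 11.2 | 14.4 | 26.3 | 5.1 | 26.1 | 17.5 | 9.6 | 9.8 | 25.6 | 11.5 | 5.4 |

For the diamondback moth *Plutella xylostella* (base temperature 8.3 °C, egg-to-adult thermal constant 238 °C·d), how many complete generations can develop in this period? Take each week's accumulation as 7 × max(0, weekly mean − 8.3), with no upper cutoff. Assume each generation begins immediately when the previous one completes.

2 generations

Weekly DD (7 × max(0, T̄ − 8.3)): 20.3, 42.7, 126.0, 0.0, 124.6, 64.4, 9.1, 10.5, 121.1, 22.4, 0.0.
Season total = 541.1 DD.
Complete generations = ⌊541.1 / 238⌋ = 2.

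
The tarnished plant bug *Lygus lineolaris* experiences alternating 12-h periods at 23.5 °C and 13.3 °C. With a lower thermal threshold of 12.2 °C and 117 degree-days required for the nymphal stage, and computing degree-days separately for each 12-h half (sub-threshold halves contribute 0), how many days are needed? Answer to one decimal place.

Day half: max(0, 23.5 − 12.2) × 0.5 = 11.3 × 0.5 = 5.65 DD.
Night half: max(0, 13.3 − 12.2) × 0.5 = 1.1 × 0.5 = 0.55 DD.
Per 24 h: 6.20 DD/day.
Duration = 117 / 6.20 = 18.871 ≈ 18.9 days.

18.9 days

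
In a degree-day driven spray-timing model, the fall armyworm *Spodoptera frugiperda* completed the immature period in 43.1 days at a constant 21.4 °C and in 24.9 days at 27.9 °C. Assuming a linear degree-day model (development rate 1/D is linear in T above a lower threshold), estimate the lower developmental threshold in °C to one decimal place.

Under the model K = D·(T − T_b), so D₁·(T₁ − T_b) = D₂·(T₂ − T_b).
43.1·(21.4 − T_b) = 24.9·(27.9 − T_b)
T_b = (43.1·21.4 − 24.9·27.9) / (43.1 − 24.9) = 227.63 / 18.2 = 12.507 °C ≈ 12.5 °C.

12.5 °C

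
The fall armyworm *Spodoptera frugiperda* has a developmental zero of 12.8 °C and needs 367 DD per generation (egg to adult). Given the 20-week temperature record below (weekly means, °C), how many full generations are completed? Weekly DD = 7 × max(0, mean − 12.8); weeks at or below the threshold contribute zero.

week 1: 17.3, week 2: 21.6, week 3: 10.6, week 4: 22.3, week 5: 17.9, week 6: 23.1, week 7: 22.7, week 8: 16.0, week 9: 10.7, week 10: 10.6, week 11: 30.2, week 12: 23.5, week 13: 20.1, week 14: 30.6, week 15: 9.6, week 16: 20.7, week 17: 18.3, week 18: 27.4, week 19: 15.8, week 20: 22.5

Weekly DD (7 × max(0, T̄ − 12.8)): 31.5, 61.6, 0.0, 66.5, 35.7, 72.1, 69.3, 22.4, 0.0, 0.0, 121.8, 74.9, 51.1, 124.6, 0.0, 55.3, 38.5, 102.2, 21.0, 67.9.
Season total = 1016.4 DD.
Complete generations = ⌊1016.4 / 367⌋ = 2.

2 generations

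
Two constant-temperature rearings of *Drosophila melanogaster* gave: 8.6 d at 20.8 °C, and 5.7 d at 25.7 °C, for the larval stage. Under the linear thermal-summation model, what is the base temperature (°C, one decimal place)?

11.2 °C

Under the model K = D·(T − T_b), so D₁·(T₁ − T_b) = D₂·(T₂ − T_b).
8.6·(20.8 − T_b) = 5.7·(25.7 − T_b)
T_b = (8.6·20.8 − 5.7·25.7) / (8.6 − 5.7) = 32.39 / 2.9 = 11.169 °C ≈ 11.2 °C.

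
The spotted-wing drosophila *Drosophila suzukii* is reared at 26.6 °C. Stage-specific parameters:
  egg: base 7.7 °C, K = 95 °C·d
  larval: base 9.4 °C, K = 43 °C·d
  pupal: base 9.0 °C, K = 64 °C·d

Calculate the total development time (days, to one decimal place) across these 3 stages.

egg: 95 / (26.6 − 7.7) = 95 / 18.9 = 5.026 d.
larval: 43 / (26.6 − 9.4) = 43 / 17.2 = 2.500 d.
pupal: 64 / (26.6 − 9.0) = 64 / 17.6 = 3.636 d.
Sum = 11.163 ≈ 11.2 days.

11.2 days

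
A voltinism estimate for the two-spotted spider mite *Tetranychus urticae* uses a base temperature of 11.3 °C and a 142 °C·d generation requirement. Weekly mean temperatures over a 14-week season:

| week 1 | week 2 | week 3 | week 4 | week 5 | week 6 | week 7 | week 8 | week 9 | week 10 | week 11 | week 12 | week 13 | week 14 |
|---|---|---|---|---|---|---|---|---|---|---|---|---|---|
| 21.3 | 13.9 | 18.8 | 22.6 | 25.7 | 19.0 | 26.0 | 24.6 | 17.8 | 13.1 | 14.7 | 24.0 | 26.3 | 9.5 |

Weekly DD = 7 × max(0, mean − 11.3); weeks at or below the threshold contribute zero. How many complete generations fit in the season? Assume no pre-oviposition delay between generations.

5 generations

Weekly DD (7 × max(0, T̄ − 11.3)): 70.0, 18.2, 52.5, 79.1, 100.8, 53.9, 102.9, 93.1, 45.5, 12.6, 23.8, 88.9, 105.0, 0.0.
Season total = 846.3 DD.
Complete generations = ⌊846.3 / 142⌋ = 5.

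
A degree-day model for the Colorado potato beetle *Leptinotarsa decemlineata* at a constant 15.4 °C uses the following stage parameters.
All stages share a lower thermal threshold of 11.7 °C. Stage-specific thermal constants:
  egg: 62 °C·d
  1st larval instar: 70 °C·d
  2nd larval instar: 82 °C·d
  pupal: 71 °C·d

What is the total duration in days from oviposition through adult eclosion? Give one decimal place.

77.0 days

Daily accumulation at 15.4 °C = 15.4 − 11.7 = 3.7 DD/day.
Total K = 62 + 70 + 82 + 71 = 285 DD.
Total duration = 285 / 3.7 = 77.027 ≈ 77.0 days.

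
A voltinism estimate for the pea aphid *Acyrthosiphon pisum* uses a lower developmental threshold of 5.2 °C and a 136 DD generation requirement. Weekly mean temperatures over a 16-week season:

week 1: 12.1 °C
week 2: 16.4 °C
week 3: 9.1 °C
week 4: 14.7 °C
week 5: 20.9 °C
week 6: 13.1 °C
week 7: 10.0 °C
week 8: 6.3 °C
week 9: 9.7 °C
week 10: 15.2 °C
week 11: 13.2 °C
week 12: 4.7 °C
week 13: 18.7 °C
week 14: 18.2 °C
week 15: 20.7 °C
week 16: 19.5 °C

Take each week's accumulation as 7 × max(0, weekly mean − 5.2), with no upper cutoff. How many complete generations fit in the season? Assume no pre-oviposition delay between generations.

Weekly DD (7 × max(0, T̄ − 5.2)): 48.3, 78.4, 27.3, 66.5, 109.9, 55.3, 33.6, 7.7, 31.5, 70.0, 56.0, 0.0, 94.5, 91.0, 108.5, 100.1.
Season total = 978.6 DD.
Complete generations = ⌊978.6 / 136⌋ = 7.

7 generations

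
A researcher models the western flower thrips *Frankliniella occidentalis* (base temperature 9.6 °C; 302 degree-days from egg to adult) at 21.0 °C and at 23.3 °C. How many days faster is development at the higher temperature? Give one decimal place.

4.4 days

At 21.0 °C: 302 / (21.0 − 9.6) = 302 / 11.4 = 26.491 d.
At 23.3 °C: 302 / (23.3 − 9.6) = 302 / 13.7 = 22.044 d.
Difference = |26.491 − 22.044| = 4.447 ≈ 4.4 days.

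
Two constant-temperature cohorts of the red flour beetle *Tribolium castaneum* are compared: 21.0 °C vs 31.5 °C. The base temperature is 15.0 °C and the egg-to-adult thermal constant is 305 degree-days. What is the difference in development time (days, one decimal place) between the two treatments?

32.3 days

At 21.0 °C: 305 / (21.0 − 15.0) = 305 / 6.0 = 50.833 d.
At 31.5 °C: 305 / (31.5 − 15.0) = 305 / 16.5 = 18.485 d.
Difference = |50.833 − 18.485| = 32.348 ≈ 32.3 days.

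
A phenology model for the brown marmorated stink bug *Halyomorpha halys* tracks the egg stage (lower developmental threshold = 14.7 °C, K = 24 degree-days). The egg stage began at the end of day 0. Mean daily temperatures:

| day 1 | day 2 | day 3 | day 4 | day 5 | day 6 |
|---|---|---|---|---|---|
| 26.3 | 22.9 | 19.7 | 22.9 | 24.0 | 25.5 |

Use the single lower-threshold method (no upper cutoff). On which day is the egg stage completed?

Daily DD above 14.7 °C: 11.6, 8.2, 5.0, 8.2, 9.3, 10.8.
Cumulative: 11.6, 19.8, 24.8, 33.0, 42.3, 53.1.
The total first reaches 24 DD on day 3.

day 3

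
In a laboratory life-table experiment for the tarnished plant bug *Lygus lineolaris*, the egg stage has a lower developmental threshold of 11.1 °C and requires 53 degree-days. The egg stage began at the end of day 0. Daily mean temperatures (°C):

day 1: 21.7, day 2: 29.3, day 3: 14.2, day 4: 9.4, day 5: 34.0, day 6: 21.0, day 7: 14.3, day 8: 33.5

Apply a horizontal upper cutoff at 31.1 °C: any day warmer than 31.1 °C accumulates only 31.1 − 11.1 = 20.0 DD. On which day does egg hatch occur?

day 6

Daily DD above 11.1 °C (capped at 20.0): 10.6, 18.2, 3.1, 0.0, 20.0, 9.9, 3.2, 20.0.
Cumulative: 10.6, 28.8, 31.9, 31.9, 51.9, 61.8, 65.0, 85.0.
The total first reaches 53 DD on day 6.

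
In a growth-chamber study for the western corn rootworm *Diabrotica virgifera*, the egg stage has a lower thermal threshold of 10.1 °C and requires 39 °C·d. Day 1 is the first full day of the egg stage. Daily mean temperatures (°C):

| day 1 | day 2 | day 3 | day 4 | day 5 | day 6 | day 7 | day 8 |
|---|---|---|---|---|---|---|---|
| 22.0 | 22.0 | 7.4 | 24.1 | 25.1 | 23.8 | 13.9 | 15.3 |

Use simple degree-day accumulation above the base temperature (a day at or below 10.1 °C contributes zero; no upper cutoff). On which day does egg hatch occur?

Daily DD above 10.1 °C: 11.9, 11.9, 0.0, 14.0, 15.0, 13.7, 3.8, 5.2.
Cumulative: 11.9, 23.8, 23.8, 37.8, 52.8, 66.5, 70.3, 75.5.
The total first reaches 39 DD on day 5.

day 5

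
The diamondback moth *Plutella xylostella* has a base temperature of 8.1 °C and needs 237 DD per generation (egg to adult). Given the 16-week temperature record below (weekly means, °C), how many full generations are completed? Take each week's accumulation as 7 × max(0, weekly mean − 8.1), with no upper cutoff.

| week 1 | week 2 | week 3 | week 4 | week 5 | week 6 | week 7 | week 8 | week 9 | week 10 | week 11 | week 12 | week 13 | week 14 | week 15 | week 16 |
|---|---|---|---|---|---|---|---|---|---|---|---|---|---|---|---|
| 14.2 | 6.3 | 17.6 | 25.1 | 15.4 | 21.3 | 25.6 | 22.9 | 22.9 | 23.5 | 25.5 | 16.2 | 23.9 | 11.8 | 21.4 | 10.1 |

5 generations

Weekly DD (7 × max(0, T̄ − 8.1)): 42.7, 0.0, 66.5, 119.0, 51.1, 92.4, 122.5, 103.6, 103.6, 107.8, 121.8, 56.7, 110.6, 25.9, 93.1, 14.0.
Season total = 1231.3 DD.
Complete generations = ⌊1231.3 / 237⌋ = 5.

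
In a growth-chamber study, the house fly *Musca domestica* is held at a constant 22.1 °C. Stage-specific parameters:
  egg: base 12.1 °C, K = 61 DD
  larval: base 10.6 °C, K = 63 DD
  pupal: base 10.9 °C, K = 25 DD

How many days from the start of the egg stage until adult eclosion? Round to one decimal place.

13.8 days

egg: 61 / (22.1 − 12.1) = 61 / 10.0 = 6.100 d.
larval: 63 / (22.1 − 10.6) = 63 / 11.5 = 5.478 d.
pupal: 25 / (22.1 − 10.9) = 25 / 11.2 = 2.232 d.
Sum = 13.810 ≈ 13.8 days.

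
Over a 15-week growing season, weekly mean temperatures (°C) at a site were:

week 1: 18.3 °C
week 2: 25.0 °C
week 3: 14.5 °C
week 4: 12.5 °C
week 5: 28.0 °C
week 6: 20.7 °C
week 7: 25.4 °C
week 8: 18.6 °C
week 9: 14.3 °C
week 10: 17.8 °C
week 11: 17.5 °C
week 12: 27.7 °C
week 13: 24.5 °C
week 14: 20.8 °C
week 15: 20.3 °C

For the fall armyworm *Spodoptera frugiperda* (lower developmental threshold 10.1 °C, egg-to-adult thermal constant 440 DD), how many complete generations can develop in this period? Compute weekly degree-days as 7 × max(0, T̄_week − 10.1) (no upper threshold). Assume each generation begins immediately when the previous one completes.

2 generations

Weekly DD (7 × max(0, T̄ − 10.1)): 57.4, 104.3, 30.8, 16.8, 125.3, 74.2, 107.1, 59.5, 29.4, 53.9, 51.8, 123.2, 100.8, 74.9, 71.4.
Season total = 1080.8 DD.
Complete generations = ⌊1080.8 / 440⌋ = 2.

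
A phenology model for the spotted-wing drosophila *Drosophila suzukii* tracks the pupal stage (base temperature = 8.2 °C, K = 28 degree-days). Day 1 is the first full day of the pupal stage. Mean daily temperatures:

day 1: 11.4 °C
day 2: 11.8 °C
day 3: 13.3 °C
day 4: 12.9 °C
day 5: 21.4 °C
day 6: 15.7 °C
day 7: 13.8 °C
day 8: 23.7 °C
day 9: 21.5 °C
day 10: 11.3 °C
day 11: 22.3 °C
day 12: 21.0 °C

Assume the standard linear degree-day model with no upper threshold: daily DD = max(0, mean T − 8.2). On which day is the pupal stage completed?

Daily DD above 8.2 °C: 3.2, 3.6, 5.1, 4.7, 13.2, 7.5, 5.6, 15.5, 13.3, 3.1, 14.1, 12.8.
Cumulative: 3.2, 6.8, 11.9, 16.6, 29.8, 37.3, 42.9, 58.4, 71.7, 74.8, 88.9, 101.7.
The total first reaches 28 DD on day 5.

day 5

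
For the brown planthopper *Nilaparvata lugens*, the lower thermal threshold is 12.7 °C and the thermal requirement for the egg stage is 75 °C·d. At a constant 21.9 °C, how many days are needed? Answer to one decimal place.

Daily accumulation = 21.9 − 12.7 = 9.2 DD/day.
Duration = 75 / 9.2 = 8.152 ≈ 8.2 days.

8.2 days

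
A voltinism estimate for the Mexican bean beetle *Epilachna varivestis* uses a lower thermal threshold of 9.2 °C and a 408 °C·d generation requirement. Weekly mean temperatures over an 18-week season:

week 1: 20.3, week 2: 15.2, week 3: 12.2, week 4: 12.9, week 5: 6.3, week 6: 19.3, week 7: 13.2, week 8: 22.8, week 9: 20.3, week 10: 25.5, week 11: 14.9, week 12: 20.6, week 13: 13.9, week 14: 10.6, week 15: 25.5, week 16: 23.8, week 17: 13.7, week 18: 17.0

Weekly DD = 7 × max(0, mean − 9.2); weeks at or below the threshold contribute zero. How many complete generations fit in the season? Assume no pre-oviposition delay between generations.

2 generations

Weekly DD (7 × max(0, T̄ − 9.2)): 77.7, 42.0, 21.0, 25.9, 0.0, 70.7, 28.0, 95.2, 77.7, 114.1, 39.9, 79.8, 32.9, 9.8, 114.1, 102.2, 31.5, 54.6.
Season total = 1017.1 DD.
Complete generations = ⌊1017.1 / 408⌋ = 2.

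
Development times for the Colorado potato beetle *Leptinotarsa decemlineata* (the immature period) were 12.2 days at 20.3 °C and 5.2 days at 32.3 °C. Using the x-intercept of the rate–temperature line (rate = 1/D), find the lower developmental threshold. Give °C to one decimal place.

Under the model K = D·(T − T_b), so D₁·(T₁ − T_b) = D₂·(T₂ − T_b).
12.2·(20.3 − T_b) = 5.2·(32.3 − T_b)
T_b = (12.2·20.3 − 5.2·32.3) / (12.2 − 5.2) = 79.70 / 7.0 = 11.386 °C ≈ 11.4 °C.

11.4 °C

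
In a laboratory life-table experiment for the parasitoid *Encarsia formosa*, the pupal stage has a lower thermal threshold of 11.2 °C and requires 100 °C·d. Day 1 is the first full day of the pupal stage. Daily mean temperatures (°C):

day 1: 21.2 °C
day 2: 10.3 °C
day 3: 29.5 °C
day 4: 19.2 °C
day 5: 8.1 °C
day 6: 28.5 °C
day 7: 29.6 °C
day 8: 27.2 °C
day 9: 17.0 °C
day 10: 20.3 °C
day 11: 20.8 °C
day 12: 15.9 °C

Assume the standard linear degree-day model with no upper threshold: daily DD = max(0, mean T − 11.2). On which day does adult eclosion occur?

day 10

Daily DD above 11.2 °C: 10.0, 0.0, 18.3, 8.0, 0.0, 17.3, 18.4, 16.0, 5.8, 9.1, 9.6, 4.7.
Cumulative: 10.0, 10.0, 28.3, 36.3, 36.3, 53.6, 72.0, 88.0, 93.8, 102.9, 112.5, 117.2.
The total first reaches 100 DD on day 10.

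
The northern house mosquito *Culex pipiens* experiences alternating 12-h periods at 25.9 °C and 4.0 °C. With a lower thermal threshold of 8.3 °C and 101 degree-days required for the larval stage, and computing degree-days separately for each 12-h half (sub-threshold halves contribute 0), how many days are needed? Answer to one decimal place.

11.5 days

Day half: max(0, 25.9 − 8.3) × 0.5 = 17.6 × 0.5 = 8.80 DD.
Night half: max(0, 4.0 − 8.3) × 0.5 = 0.0 × 0.5 = 0.00 DD.
Per 24 h: 8.80 DD/day.
Duration = 101 / 8.80 = 11.477 ≈ 11.5 days.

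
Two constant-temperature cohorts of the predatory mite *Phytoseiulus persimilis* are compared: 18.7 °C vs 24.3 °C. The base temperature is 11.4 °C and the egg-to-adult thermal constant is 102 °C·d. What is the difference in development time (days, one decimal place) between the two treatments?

6.1 days

At 18.7 °C: 102 / (18.7 − 11.4) = 102 / 7.3 = 13.973 d.
At 24.3 °C: 102 / (24.3 − 11.4) = 102 / 12.9 = 7.907 d.
Difference = |13.973 − 7.907| = 6.066 ≈ 6.1 days.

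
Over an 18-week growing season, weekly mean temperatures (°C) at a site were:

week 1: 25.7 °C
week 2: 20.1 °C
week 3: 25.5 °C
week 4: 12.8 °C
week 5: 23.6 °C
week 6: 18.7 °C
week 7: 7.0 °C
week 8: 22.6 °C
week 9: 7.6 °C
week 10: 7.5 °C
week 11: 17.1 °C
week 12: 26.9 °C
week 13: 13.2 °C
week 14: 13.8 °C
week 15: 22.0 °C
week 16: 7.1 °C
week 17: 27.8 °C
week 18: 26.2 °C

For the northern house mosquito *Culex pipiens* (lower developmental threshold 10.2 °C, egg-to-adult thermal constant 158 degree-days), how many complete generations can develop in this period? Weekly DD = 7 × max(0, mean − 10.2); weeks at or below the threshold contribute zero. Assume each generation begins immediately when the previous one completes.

Weekly DD (7 × max(0, T̄ − 10.2)): 108.5, 69.3, 107.1, 18.2, 93.8, 59.5, 0.0, 86.8, 0.0, 0.0, 48.3, 116.9, 21.0, 25.2, 82.6, 0.0, 123.2, 112.0.
Season total = 1072.4 DD.
Complete generations = ⌊1072.4 / 158⌋ = 6.

6 generations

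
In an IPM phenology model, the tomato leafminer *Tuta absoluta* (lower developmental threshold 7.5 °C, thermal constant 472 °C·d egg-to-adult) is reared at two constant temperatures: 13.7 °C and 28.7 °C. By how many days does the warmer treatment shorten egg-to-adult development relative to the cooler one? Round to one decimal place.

At 13.7 °C: 472 / (13.7 − 7.5) = 472 / 6.2 = 76.129 d.
At 28.7 °C: 472 / (28.7 − 7.5) = 472 / 21.2 = 22.264 d.
Difference = |76.129 − 22.264| = 53.865 ≈ 53.9 days.

53.9 days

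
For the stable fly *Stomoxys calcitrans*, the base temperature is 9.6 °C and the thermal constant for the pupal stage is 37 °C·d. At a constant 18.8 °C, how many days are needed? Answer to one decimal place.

4.0 days

Daily accumulation = 18.8 − 9.6 = 9.2 DD/day.
Duration = 37 / 9.2 = 4.022 ≈ 4.0 days.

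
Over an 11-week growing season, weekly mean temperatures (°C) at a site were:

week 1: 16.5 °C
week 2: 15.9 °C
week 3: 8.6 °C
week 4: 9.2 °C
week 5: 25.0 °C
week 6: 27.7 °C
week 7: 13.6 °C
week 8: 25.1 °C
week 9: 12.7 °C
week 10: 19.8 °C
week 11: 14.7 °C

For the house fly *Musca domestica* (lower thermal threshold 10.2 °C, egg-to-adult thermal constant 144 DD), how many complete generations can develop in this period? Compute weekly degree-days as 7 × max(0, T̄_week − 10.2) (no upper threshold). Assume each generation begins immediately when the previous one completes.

3 generations

Weekly DD (7 × max(0, T̄ − 10.2)): 44.1, 39.9, 0.0, 0.0, 103.6, 122.5, 23.8, 104.3, 17.5, 67.2, 31.5.
Season total = 554.4 DD.
Complete generations = ⌊554.4 / 144⌋ = 3.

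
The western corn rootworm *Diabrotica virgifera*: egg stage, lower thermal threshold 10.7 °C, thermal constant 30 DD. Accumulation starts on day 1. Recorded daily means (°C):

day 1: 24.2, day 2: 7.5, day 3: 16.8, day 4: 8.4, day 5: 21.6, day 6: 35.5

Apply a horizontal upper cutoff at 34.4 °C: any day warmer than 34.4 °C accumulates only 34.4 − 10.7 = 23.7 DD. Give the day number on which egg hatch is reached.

day 5

Daily DD above 10.7 °C (capped at 23.7): 13.5, 0.0, 6.1, 0.0, 10.9, 23.7.
Cumulative: 13.5, 13.5, 19.6, 19.6, 30.5, 54.2.
The total first reaches 30 DD on day 5.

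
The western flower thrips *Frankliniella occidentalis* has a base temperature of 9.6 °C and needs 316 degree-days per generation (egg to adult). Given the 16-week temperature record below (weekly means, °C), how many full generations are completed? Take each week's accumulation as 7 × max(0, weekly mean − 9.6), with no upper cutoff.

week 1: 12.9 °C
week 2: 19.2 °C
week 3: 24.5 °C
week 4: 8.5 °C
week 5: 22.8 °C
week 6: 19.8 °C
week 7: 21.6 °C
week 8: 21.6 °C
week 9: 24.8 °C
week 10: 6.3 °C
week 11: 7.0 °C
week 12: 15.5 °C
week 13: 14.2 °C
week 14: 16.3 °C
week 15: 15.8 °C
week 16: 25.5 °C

2 generations

Weekly DD (7 × max(0, T̄ − 9.6)): 23.1, 67.2, 104.3, 0.0, 92.4, 71.4, 84.0, 84.0, 106.4, 0.0, 0.0, 41.3, 32.2, 46.9, 43.4, 111.3.
Season total = 907.9 DD.
Complete generations = ⌊907.9 / 316⌋ = 2.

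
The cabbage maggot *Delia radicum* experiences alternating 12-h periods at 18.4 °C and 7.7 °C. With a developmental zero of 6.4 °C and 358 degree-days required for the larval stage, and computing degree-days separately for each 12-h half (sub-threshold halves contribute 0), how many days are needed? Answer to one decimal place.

Day half: max(0, 18.4 − 6.4) × 0.5 = 12.0 × 0.5 = 6.00 DD.
Night half: max(0, 7.7 − 6.4) × 0.5 = 1.3 × 0.5 = 0.65 DD.
Per 24 h: 6.65 DD/day.
Duration = 358 / 6.65 = 53.835 ≈ 53.8 days.

53.8 days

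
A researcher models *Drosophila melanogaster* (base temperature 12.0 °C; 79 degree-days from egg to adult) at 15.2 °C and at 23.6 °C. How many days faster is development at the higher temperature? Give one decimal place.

17.9 days

At 15.2 °C: 79 / (15.2 − 12.0) = 79 / 3.2 = 24.688 d.
At 23.6 °C: 79 / (23.6 − 12.0) = 79 / 11.6 = 6.810 d.
Difference = |24.688 − 6.810| = 17.877 ≈ 17.9 days.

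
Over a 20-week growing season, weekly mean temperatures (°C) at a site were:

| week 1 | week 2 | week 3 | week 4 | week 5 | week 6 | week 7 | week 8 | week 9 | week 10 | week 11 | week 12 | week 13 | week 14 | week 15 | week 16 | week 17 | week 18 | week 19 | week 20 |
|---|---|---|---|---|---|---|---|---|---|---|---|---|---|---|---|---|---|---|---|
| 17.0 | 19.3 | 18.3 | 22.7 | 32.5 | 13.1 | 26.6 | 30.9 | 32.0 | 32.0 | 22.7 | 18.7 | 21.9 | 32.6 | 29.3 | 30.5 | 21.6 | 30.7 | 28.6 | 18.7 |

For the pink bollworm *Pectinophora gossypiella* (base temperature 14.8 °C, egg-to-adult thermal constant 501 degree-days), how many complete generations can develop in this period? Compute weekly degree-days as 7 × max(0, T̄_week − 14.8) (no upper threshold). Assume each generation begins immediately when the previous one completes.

2 generations

Weekly DD (7 × max(0, T̄ − 14.8)): 15.4, 31.5, 24.5, 55.3, 123.9, 0.0, 82.6, 112.7, 120.4, 120.4, 55.3, 27.3, 49.7, 124.6, 101.5, 109.9, 47.6, 111.3, 96.6, 27.3.
Season total = 1437.8 DD.
Complete generations = ⌊1437.8 / 501⌋ = 2.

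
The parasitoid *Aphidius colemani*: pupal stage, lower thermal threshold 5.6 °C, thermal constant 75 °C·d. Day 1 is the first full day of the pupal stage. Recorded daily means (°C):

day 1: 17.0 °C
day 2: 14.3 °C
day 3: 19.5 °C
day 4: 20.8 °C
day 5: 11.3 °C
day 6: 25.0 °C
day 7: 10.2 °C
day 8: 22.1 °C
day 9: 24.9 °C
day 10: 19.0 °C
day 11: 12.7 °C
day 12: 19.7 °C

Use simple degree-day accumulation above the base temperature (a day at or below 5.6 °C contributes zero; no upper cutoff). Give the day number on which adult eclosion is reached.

Daily DD above 5.6 °C: 11.4, 8.7, 13.9, 15.2, 5.7, 19.4, 4.6, 16.5, 19.3, 13.4, 7.1, 14.1.
Cumulative: 11.4, 20.1, 34.0, 49.2, 54.9, 74.3, 78.9, 95.4, 114.7, 128.1, 135.2, 149.3.
The total first reaches 75 DD on day 7.

day 7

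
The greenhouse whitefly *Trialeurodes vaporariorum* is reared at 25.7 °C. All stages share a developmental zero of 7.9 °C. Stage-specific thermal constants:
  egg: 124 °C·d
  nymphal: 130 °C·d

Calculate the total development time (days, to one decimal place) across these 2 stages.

Daily accumulation at 25.7 °C = 25.7 − 7.9 = 17.8 DD/day.
Total K = 124 + 130 = 254 DD.
Total duration = 254 / 17.8 = 14.270 ≈ 14.3 days.

14.3 days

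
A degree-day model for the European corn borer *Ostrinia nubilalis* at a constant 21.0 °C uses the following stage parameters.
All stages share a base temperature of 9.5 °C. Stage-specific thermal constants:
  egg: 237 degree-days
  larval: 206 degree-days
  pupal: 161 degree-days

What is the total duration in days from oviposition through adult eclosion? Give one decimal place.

52.5 days

Daily accumulation at 21.0 °C = 21.0 − 9.5 = 11.5 DD/day.
Total K = 237 + 206 + 161 = 604 DD.
Total duration = 604 / 11.5 = 52.522 ≈ 52.5 days.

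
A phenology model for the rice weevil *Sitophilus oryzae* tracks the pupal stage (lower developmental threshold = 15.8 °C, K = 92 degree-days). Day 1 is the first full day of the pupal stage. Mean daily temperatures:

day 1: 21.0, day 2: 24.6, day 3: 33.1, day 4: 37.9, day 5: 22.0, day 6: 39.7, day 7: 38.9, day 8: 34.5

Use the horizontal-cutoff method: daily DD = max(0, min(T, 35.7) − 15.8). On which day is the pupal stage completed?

day 7

Daily DD above 15.8 °C (capped at 19.9): 5.2, 8.8, 17.3, 19.9, 6.2, 19.9, 19.9, 18.7.
Cumulative: 5.2, 14.0, 31.3, 51.2, 57.4, 77.3, 97.2, 115.9.
The total first reaches 92 DD on day 7.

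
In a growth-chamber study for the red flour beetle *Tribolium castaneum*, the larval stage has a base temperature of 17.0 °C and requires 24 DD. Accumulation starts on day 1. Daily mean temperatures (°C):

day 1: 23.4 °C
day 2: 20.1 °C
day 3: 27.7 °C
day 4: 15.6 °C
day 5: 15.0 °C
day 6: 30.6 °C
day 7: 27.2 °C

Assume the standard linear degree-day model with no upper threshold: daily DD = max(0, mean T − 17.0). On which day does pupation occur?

Daily DD above 17.0 °C: 6.4, 3.1, 10.7, 0.0, 0.0, 13.6, 10.2.
Cumulative: 6.4, 9.5, 20.2, 20.2, 20.2, 33.8, 44.0.
The total first reaches 24 DD on day 6.

day 6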